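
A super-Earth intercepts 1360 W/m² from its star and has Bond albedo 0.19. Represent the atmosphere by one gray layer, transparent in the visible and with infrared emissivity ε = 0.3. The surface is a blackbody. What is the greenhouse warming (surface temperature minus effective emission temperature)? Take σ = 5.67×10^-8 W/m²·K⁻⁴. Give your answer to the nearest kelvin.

11 kelvin

The planet radiates to space at T_e = [S(1−α)/(4σ)]^(1/4) = 264.0 K.
Surface balance with a leaky layer gives σT_s⁴ = σT_e⁴·2/(2−ε), so T_s = T_e·[2/(2−0.3)]^(1/4) = 274.9 K.
Greenhouse warming: T_s − T_e = 10.95 K.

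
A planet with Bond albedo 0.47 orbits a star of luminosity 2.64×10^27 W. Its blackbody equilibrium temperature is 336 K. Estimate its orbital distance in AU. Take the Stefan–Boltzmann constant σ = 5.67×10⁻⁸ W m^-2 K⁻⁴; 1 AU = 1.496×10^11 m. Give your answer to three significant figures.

Energy balance gives S = 4σT⁴/(1−α) = 5454 W m^-2.
Then d = [L/(4πS)]^(1/2) = 1.963×10^11 m, i.e. 1.312 AU.

1.31 AU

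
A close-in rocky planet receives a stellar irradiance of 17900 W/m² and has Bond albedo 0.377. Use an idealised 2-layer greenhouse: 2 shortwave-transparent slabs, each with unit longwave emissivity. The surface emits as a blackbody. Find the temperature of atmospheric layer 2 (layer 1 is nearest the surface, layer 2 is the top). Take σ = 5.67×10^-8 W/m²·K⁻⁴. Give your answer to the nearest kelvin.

Top-of-atmosphere balance: σT_e⁴ = S(1−α)/4 = 2788 W/m² → T_e = 470.9 K.
The net upward flux σT_e⁴ is constant between every pair of levels, so T_k⁴ = (N+1−k)T_e⁴.
With k = 2: T_2 = (2+1−2)^¼·470.9 K = 470.9 K.

471 kelvin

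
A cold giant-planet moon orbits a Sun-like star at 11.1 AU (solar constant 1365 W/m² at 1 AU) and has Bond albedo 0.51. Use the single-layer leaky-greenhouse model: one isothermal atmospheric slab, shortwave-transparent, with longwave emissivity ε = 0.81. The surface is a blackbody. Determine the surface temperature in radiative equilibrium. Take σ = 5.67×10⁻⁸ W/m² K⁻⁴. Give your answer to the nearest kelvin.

80 K

Irradiance scales as 1/d², so S = 1365 W/m² × (1/11.1)² = 11.08 W/m².
The planet radiates to space at T_e = [S(1−α)/(4σ)]^(1/4) = 69.95 K.
Surface balance with a leaky layer gives σT_s⁴ = σT_e⁴·2/(2−ε), so T_s = T_e·[2/(2−0.81)]^(1/4) = 79.64 K.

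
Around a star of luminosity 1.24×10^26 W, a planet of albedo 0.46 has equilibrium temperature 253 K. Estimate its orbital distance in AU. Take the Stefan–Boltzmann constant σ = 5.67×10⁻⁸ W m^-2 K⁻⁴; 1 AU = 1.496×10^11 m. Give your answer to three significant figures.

The flux needed for this T is 4σT⁴/(1−0.46) = 1721 W m^-2.
From L = 4πd²S, d = √(1.24×10^26/(4π·1721)) = 7.573×10^10 m = 0.5062 AU.

0.506 AU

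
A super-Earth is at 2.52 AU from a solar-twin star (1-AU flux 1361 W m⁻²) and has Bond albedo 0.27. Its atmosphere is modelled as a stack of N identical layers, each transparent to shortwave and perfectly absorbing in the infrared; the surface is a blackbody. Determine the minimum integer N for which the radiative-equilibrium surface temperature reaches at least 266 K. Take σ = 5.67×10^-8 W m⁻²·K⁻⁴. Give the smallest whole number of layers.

By the inverse-square law, S = 1361/2.52² = 214.3 W m⁻².
The effective emission temperature is T_e = [S(1−α)/(4σ)]^¼ = 162.1 K.
Need (N+1)T_e⁴ ≥ T_s⁴, i.e. N+1 ≥ (266/162.1)⁴ = 7.258.
The minimum whole number is N = 7.

7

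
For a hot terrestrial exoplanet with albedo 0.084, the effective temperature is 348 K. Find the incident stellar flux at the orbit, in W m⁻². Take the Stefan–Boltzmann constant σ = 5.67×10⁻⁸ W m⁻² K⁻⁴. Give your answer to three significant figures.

From S(1−α)/4 = σT⁴: S = 4σT⁴/(1−α).
σT⁴ = 5.67×10⁻⁸·(348)⁴ = 831.6 W m⁻².
S = 4·831.6/0.916 = 3631 W m⁻².

3630 W m⁻²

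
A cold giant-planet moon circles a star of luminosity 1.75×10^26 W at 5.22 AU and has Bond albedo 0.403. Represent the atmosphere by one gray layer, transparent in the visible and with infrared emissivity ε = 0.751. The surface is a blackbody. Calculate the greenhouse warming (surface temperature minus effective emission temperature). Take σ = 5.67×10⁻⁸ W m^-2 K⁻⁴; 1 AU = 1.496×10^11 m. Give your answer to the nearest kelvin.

11 K

Orbital distance: d = 5.22 AU = 7.809×10^11 m.
Spreading L over a sphere of radius d: S = 1.75×10^26/(4π·7.81×10^11²) = 22.84 W m^-2.
At the top of the atmosphere, σT_e⁴ = S(1−α)/4 = 3.408 W m^-2, giving T_e = 88.05 K.
The surface balance (absorbed SW + ε·downward IR = σT_s⁴) with T_a⁴ = T_s⁴/2 reduces to T_s = T_e·[2/(2−ε)]^¼ = 99.05 K.
Greenhouse warming: T_s − T_e = 11.00 K.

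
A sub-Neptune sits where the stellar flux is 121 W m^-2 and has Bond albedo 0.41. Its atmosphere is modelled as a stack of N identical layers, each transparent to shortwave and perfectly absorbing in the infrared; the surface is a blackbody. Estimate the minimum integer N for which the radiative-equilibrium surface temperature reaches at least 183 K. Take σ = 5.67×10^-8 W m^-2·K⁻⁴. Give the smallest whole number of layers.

Top-of-atmosphere balance: σT_e⁴ = S(1−α)/4 = 17.85 W m^-2 → T_e = 133.2 K.
Need (N+1)T_e⁴ ≥ T_s⁴, i.e. N+1 ≥ (183/133.2)⁴ = 3.563.
So N ≥ 2.563; the smallest integer is N = 3.

3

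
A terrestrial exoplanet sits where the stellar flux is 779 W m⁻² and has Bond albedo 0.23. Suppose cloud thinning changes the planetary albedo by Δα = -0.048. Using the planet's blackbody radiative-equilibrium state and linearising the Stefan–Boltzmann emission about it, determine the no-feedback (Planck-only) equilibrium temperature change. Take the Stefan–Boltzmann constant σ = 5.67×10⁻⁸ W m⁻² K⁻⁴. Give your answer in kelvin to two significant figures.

3.5 K

Reference equilibrium: T_e = [S(1−α)/(4σ)]^(1/4) = 226.8 K.
The change in absorbed flux is Δ[S(1−α)/4] = −SΔα/4 = 9.348 W m⁻².
Planck response: λ_P = 4σT_e³ = 4·5.67×10⁻⁸·(226.8)³ = 2.645 W m⁻²/K.
Hence the no-feedback warming is ΔF/(4σT_e³) = 3.53 K.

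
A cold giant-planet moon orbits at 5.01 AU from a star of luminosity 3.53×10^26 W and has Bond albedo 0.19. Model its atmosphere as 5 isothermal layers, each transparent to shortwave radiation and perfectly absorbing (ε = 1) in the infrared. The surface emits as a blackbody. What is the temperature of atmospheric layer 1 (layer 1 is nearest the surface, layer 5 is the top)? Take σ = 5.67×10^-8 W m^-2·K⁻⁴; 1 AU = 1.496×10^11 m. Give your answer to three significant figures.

Orbital distance: d = 5.01 AU = 7.495×10^11 m.
S = L/(4πd²) = 50.01 W m^-2.
Top-of-atmosphere balance: σT_e⁴ = S(1−α)/4 = 10.13 W m^-2 → T_e = 115.6 K.
The net upward flux σT_e⁴ is constant between every pair of levels, so T_k⁴ = (N+1−k)T_e⁴.
T_1 = (5)^(1/4)·115.6 = 172.9 K.

173 K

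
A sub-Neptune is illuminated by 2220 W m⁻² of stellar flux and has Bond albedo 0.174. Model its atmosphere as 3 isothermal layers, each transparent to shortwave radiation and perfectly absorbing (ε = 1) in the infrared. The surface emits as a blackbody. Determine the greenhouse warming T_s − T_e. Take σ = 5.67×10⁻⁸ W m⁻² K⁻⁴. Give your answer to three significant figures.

OLR = S(1−α)/4 = 458.4 W m⁻²; the top layer radiates at T_e = 299.9 K.
Surface: T_s = (4)^¼·T_e = 424.1 K.
So the greenhouse effect raises the surface by 424.1 − 299.9 = 124.2 K.

124 K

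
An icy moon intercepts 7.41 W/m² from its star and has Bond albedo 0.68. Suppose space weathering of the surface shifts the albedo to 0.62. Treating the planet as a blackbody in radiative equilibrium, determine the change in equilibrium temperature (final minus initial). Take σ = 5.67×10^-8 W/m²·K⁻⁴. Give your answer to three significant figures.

Before: T₁ = [7.410·0.32/(4σ)]^(1/4) = 56.86 K.
Final:   T₂ = [S(1−0.62)/(4σ)]^(1/4) = 59.36 K.
ΔT = T₂ − T₁ = 2.496 K.

2.50 K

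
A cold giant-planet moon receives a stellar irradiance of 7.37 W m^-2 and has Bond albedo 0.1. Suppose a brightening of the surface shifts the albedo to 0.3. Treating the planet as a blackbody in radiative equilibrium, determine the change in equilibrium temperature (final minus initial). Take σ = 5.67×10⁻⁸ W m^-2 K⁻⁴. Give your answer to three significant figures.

-4.48 kelvin

Initial: T₁ = [S(1−0.1)/(4σ)]^(1/4) = 73.54 K.
After:  T₂ = [7.370·0.7/(4σ)]^(1/4) = 69.06 K.
Change: 69.06 − 73.54 = -4.478 K.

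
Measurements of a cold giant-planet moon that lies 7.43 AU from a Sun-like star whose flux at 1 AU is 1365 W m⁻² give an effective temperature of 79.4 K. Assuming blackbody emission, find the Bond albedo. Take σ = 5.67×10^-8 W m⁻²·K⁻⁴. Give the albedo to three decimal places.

Flux at the orbit: S = 1365/(7.43)² = 24.73 W m⁻².
Energy balance: S(1−α)/4 = σT⁴, so 1−α = 4σT⁴/S.
4σT⁴ = 4·5.67×10⁻⁸·(79.4)⁴ = 9.014 W m⁻².
1−α = 9.014/24.73 = 0.3646, so α = 0.6354.

0.635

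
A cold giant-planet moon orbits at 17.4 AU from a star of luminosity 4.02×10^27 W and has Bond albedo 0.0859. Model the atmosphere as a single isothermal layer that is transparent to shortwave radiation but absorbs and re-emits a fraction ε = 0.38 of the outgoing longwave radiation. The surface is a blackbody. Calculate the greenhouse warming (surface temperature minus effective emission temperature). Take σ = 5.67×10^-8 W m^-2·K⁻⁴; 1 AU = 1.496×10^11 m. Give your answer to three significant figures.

6.35 kelvin

d = 17.4 × 1.496×10^11 m = 2.603×10^12 m.
S = L/(4πd²) = 47.21 W m^-2.
The planet radiates to space at T_e = [S(1−α)/(4σ)]^(1/4) = 117.4 K.
The surface balance (absorbed SW + ε·downward IR = σT_s⁴) with T_a⁴ = T_s⁴/2 reduces to T_s = T_e·[2/(2−ε)]^¼ = 123.8 K.
Greenhouse warming: T_s − T_e = 6.353 K.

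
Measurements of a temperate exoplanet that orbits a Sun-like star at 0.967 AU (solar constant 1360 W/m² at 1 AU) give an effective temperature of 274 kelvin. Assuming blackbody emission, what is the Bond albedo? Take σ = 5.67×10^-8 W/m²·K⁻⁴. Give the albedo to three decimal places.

By the inverse-square law, S = 1360/0.967² = 1454 W/m².
From σT⁴ = S(1−α)/4 we invert for α: 1−α = 4σT⁴/S.
4σT⁴ = 4·5.67×10⁻⁸·(274)⁴ = 1278 W/m².
Hence α = 1 − 1278/1454 = 0.1211.

0.121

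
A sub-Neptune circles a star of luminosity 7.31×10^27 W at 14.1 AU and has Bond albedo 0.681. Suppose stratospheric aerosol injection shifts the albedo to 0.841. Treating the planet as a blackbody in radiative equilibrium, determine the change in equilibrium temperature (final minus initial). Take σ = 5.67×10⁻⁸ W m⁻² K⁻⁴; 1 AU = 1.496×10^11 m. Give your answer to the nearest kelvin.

Orbital distance: d = 14.1 AU = 2.109×10^12 m.
Flux at the orbit: S = L/(4πd²) = 7.31×10^27/(4π·(2.11×10^12)²) = 130.7 W m⁻².
Before: T₁ = [130.7·0.319/(4σ)]^(1/4) = 116.4 K.
With α = 0.841, T₂ = 97.85 K.
ΔT = T₂ − T₁ = -18.60 K.

-19 K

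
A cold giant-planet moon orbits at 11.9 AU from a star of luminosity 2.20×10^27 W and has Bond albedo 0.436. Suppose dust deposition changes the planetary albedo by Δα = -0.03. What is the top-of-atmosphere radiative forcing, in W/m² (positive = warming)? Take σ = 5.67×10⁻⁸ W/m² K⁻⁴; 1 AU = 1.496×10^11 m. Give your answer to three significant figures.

Orbital distance: d = 11.9 AU = 1.780×10^12 m.
Flux at the orbit: S = L/(4πd²) = 2.20×10^27/(4π·(1.78×10^12)²) = 55.24 W/m².
ΔF = −(S/4)Δα = −(55.24/4)×(-0.03) = 0.4143 W/m².

0.414 W/m²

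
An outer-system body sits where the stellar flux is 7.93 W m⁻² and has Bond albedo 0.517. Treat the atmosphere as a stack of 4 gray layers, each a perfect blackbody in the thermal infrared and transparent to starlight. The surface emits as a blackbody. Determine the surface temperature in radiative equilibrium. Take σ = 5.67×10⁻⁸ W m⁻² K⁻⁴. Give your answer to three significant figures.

95.9 kelvin

OLR = S(1−α)/4 = 0.9575 W m⁻²; the top layer radiates at T_e = 64.11 K.
With N = 4 opaque layers, T_s = (N+1)^(1/4)·T_e = 5^(1/4)·64.11 = 95.86 K.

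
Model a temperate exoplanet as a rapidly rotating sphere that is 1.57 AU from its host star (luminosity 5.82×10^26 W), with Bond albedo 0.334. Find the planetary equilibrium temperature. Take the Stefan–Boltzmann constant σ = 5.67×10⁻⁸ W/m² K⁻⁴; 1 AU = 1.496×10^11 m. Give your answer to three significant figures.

223 K

Orbital distance: d = 1.57 AU = 2.349×10^11 m.
Flux at the orbit: S = L/(4πd²) = 5.82×10^26/(4π·(2.35×10^11)²) = 839.6 W/m².
Absorbed flux (global mean): S(1−α)/4 = 839.6·0.666/4 = 139.8 W/m².
In equilibrium σT⁴ equals this, so T = 222.8 K.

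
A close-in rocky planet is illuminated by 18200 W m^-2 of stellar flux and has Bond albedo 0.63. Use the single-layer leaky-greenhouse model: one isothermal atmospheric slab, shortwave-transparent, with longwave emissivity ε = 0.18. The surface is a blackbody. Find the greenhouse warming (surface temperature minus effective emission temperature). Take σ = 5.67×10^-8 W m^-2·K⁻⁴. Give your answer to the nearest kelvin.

10 K

The planet radiates to space at T_e = [S(1−α)/(4σ)]^(1/4) = 415.1 K.
Surface balance with a leaky layer gives σT_s⁴ = σT_e⁴·2/(2−ε), so T_s = T_e·[2/(2−0.18)]^(1/4) = 425.0 K.
T_s − T_e = 425.0 − 415.1 = 9.903 K.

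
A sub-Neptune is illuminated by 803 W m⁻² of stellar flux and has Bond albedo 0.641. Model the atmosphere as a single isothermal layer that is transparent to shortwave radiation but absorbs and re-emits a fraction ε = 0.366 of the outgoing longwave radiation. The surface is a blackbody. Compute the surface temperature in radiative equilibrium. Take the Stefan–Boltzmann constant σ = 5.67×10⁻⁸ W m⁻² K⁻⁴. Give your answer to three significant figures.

199 kelvin

Effective emission temperature (TOA balance): σT_e⁴ = S(1−α)/4 = 72.07 W m⁻² → T_e = 188.8 K.
Surface balance with a leaky layer gives σT_s⁴ = σT_e⁴·2/(2−ε), so T_s = T_e·[2/(2−0.366)]^(1/4) = 198.6 K.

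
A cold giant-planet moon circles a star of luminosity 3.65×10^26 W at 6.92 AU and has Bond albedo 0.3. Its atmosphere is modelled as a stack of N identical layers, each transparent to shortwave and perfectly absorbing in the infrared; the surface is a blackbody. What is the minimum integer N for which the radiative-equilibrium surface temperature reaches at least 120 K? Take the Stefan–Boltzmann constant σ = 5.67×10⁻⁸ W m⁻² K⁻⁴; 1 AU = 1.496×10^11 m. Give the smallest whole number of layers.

Orbital distance: d = 6.92 AU = 1.035×10^12 m.
Spreading L over a sphere of radius d: S = 3.65×10^26/(4π·1.04×10^12²) = 27.10 W m⁻².
Top-of-atmosphere balance: σT_e⁴ = S(1−α)/4 = 4.743 W m⁻² → T_e = 95.63 K.
Need (N+1)T_e⁴ ≥ T_s⁴, i.e. N+1 ≥ (120/95.63)⁴ = 2.479.
Rounding up, N = 2.

2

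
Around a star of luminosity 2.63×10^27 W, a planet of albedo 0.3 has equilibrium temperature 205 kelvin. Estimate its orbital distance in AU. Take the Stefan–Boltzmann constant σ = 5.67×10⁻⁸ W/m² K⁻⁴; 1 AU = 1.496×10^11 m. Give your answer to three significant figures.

4.04 AU

Energy balance gives S = 4σT⁴/(1−α) = 572.2 W/m².
From L = 4πd²S, d = √(2.63×10^27/(4π·572.2)) = 6.048×10^11 m = 4.043 AU.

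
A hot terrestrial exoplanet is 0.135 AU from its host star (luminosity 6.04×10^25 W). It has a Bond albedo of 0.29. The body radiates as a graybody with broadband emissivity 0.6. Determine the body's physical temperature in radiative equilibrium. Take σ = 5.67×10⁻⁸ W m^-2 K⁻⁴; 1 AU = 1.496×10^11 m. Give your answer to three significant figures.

Orbital distance: d = 0.135 AU = 2.020×10^10 m.
Flux at the orbit: S = L/(4πd²) = 6.04×10^25/(4π·(2.02×10^10)²) = 11780 W m^-2.
Averaging over the sphere, the absorbed flux is S(1−α)/4 = 2092 W m^-2.
Equating to εσT⁴ with ε = 0.6: T = (2092/0.6σ)^(1/4) = 498.0 K.

498 K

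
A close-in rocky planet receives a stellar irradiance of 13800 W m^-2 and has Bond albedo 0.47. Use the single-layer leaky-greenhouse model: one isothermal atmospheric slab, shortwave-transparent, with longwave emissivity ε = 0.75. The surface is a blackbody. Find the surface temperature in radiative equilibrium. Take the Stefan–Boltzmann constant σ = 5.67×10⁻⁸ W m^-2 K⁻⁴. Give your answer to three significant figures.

At the top of the atmosphere, σT_e⁴ = S(1−α)/4 = 1828 W m^-2, giving T_e = 423.8 K.
Surface balance with a leaky layer gives σT_s⁴ = σT_e⁴·2/(2−ε), so T_s = T_e·[2/(2−0.75)]^(1/4) = 476.6 K.

477 K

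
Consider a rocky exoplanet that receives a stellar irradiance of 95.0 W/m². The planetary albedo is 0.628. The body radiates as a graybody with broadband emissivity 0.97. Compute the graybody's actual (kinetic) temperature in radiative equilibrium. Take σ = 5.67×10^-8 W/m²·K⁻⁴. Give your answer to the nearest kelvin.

The planet absorbs (1−α)S over its disc πR² and re-emits over 4πR², so the mean absorbed flux is (1−0.628)·95.00/4 = 8.835 W/m².
Radiative balance εσT⁴ = 8.835 gives T = [8.835/(0.97·σ)]^(1/4) = 112.6 K.

113 kelvin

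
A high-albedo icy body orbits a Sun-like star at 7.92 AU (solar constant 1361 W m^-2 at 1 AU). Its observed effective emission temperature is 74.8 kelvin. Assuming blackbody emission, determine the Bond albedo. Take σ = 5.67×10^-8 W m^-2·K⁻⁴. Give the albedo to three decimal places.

0.673

Irradiance scales as 1/d², so S = 1361 W m^-2 × (1/7.92)² = 21.70 W m^-2.
Rearranging the radiative balance, α = 1 − 4σT⁴/S.
σT⁴ = 1.775 W m^-2, so 4σT⁴ = 7.100 W m^-2.
1−α = 7.100/21.70 = 0.3272, so α = 0.6728.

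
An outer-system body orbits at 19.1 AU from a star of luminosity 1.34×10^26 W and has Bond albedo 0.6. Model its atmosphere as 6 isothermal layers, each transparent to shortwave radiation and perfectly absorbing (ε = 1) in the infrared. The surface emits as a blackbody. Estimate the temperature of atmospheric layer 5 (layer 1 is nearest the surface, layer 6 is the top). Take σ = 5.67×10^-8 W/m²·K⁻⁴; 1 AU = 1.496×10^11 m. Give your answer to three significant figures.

Orbital distance: d = 19.1 AU = 2.857×10^12 m.
Flux at the orbit: S = L/(4πd²) = 1.34×10^26/(4π·(2.86×10^12)²) = 1.306 W/m².
The effective emission temperature is T_e = [S(1−α)/(4σ)]^¼ = 38.96 K.
The net upward flux σT_e⁴ is constant between every pair of levels, so T_k⁴ = (N+1−k)T_e⁴.
T_5 = (2)^(1/4)·38.96 = 46.33 K.

46.3 K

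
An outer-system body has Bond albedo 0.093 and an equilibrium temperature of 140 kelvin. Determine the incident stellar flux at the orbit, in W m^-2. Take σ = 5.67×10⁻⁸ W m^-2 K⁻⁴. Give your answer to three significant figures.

From S(1−α)/4 = σT⁴: S = 4σT⁴/(1−α).
σT⁴ = 5.67×10⁻⁸·(140)⁴ = 21.78 W m^-2.
S = 4·21.78/0.907 = 96.06 W m^-2.

96.1 W m^-2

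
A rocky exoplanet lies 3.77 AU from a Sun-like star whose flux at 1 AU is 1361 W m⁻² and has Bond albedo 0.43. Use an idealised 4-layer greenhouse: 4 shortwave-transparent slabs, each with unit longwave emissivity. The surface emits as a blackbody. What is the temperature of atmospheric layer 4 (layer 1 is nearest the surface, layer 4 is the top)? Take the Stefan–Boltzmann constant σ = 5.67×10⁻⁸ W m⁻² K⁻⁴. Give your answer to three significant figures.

125 K

Irradiance scales as 1/d², so S = 1361 W m⁻² × (1/3.77)² = 95.76 W m⁻².
The effective emission temperature is T_e = [S(1−α)/(4σ)]^¼ = 124.6 K.
Each opaque layer satisfies 2T_j⁴ = T_{j−1}⁴ + T_{j+1}⁴, giving T_k⁴ = (N+1−k)T_e⁴.
T_4 = (1)^(1/4)·124.6 = 124.6 K.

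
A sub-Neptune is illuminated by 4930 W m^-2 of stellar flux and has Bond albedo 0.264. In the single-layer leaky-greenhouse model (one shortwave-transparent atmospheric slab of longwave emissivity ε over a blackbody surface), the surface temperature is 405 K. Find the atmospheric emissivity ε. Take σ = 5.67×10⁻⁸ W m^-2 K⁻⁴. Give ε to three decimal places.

0.811

First, T_e = [4930·(1−0.264)/(4σ)]^(1/4) = 355.6 K.
Inverting T_s⁴ = 2T_e⁴/(2−ε): (T_e/T_s)⁴ = 0.5947, so ε = 2(1 − 0.5947) = 0.8107.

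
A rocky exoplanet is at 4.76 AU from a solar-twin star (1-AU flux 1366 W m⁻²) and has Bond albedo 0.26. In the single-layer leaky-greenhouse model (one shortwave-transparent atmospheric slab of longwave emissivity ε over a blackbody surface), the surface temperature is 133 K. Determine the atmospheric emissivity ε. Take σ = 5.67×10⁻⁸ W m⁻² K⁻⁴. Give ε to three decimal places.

By the inverse-square law, S = 1366/4.76² = 60.29 W m⁻².
Effective temperature: T_e = [S(1−α)/(4σ)]^(1/4) = 118.4 K.
Inverting T_s⁴ = 2T_e⁴/(2−ε): (T_e/T_s)⁴ = 0.6287, so ε = 2(1 − 0.6287) = 0.7427.

0.743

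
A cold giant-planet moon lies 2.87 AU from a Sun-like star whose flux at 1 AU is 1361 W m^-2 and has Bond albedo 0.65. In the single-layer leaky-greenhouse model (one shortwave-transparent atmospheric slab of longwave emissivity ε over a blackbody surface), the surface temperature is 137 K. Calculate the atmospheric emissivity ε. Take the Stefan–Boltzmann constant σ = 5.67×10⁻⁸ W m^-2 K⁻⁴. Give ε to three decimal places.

0.552

By the inverse-square law, S = 1361/2.87² = 165.2 W m^-2.
First, T_e = [165.2·(1−0.65)/(4σ)]^(1/4) = 126.4 K.
T_s⁴ = T_e⁴·2/(2−ε) → ε = 2 − 2(T_e/T_s)⁴ = 2 − 2·(126.4/137)⁴ = 0.5523.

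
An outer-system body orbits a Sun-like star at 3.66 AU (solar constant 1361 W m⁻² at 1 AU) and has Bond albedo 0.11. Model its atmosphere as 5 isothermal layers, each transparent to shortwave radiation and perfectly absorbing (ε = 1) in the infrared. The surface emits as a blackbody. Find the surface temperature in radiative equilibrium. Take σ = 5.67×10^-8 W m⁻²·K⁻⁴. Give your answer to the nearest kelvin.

By the inverse-square law, S = 1361/3.66² = 101.6 W m⁻².
OLR = S(1−α)/4 = 22.61 W m⁻²; the top layer radiates at T_e = 141.3 K.
For an N-layer opaque stack, T_s⁴ = (N+1)T_e⁴, hence T_s = (6)^(1/4)×141.3 K = 221.2 K.

221 K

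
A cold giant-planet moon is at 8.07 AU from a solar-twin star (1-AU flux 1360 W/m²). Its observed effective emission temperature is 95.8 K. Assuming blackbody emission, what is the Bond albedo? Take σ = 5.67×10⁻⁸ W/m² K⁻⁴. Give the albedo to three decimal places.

By the inverse-square law, S = 1360/8.07² = 20.88 W/m².
From σT⁴ = S(1−α)/4 we invert for α: 1−α = 4σT⁴/S.
4σT⁴ = 4·5.67×10⁻⁸·(95.8)⁴ = 19.10 W/m².
Hence α = 1 − 19.10/20.88 = 0.0852.

0.085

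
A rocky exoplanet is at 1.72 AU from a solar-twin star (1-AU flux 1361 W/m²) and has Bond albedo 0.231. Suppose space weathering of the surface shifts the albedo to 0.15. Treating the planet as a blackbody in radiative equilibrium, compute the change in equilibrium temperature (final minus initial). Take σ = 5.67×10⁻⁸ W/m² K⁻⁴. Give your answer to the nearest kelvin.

5 K

Irradiance scales as 1/d², so S = 1361 W/m² × (1/1.72)² = 460.0 W/m².
With α = 0.231, T₁ = 198.7 K.
After:  T₂ = [460.0·0.85/(4σ)]^(1/4) = 203.8 K.
Change: 203.8 − 198.7 = 5.038 K.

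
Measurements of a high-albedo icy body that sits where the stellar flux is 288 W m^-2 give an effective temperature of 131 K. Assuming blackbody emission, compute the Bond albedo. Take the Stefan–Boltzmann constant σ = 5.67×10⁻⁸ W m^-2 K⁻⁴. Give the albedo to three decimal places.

Rearranging the radiative balance, α = 1 − 4σT⁴/S.
σT⁴ = 16.70 W m^-2, so 4σT⁴ = 66.79 W m^-2.
Hence α = 1 − 66.79/288.0 = 0.7681.

0.768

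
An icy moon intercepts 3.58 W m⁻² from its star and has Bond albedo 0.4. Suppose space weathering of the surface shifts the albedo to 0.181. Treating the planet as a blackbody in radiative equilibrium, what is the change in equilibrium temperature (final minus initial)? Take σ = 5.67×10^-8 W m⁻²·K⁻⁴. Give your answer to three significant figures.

4.49 K

With α = 0.4, T₁ = 55.48 K.
Final:   T₂ = [S(1−0.181)/(4σ)]^(1/4) = 59.96 K.
ΔT = T₂ − T₁ = 4.488 K.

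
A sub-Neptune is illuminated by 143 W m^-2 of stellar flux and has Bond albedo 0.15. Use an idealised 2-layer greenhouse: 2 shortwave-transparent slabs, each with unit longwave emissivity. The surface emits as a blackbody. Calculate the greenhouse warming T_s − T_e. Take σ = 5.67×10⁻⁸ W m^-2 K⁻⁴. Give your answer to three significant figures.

48.1 kelvin

Top-of-atmosphere balance: σT_e⁴ = S(1−α)/4 = 30.39 W m^-2 → T_e = 152.2 K.
Surface: T_s = (3)^¼·T_e = 200.2 K.
Warming: T_s − T_e = 48.09 K.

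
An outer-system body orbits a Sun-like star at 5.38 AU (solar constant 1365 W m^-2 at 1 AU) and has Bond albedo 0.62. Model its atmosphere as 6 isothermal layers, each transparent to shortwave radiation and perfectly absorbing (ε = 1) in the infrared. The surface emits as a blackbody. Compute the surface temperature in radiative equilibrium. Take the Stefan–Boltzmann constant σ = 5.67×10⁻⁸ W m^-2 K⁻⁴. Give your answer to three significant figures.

153 kelvin

By the inverse-square law, S = 1365/5.38² = 47.16 W m^-2.
OLR = S(1−α)/4 = 4.480 W m^-2; the top layer radiates at T_e = 94.28 K.
With N = 6 opaque layers, T_s = (N+1)^(1/4)·T_e = 7^(1/4)·94.28 = 153.4 K.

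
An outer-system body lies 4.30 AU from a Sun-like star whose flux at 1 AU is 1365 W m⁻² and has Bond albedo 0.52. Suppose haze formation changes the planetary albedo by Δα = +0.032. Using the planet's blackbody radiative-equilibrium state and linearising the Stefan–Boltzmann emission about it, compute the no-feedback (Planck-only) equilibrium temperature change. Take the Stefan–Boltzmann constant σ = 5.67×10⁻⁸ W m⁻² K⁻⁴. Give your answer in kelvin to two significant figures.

-1.9 K

By the inverse-square law, S = 1365/4.30² = 73.82 W m⁻².
Unperturbed T_e = [73.82·(1−0.52)/(4σ)]^¼ = 111.8 K.
ΔF = −(S/4)Δα = −(73.82/4)×(+0.032) = -0.5906 W m⁻².
Linearising σT⁴ gives d(σT⁴)/dT = 4σT_e³ = 0.3169 W m⁻² per K.
Hence the no-feedback warming is ΔF/(4σT_e³) = -1.86 K.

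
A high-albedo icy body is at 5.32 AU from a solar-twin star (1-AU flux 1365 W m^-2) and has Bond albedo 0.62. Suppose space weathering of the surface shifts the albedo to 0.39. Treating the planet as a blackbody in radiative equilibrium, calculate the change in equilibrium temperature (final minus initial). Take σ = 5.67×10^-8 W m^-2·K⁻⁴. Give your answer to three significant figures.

Flux at the orbit: S = 1365/(5.32)² = 48.23 W m^-2.
With α = 0.62, T₁ = 94.81 K.
After:  T₂ = [48.23·0.61/(4σ)]^(1/4) = 106.7 K.
Change: 106.7 − 94.81 = 11.91 K.

11.9 K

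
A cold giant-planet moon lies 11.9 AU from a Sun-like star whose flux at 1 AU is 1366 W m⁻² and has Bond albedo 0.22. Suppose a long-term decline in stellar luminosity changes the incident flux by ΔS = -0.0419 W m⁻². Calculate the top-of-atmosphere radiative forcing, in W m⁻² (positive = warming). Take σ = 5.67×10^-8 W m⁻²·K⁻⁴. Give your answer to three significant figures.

Flux at the orbit: S = 1366/(11.9)² = 9.646 W m⁻².
Only a fraction (1−α) is absorbed and it's spread over 4πR², so ΔF = (1−α)ΔS/4 = -0.008171 W m⁻².

-0.00817 W m⁻²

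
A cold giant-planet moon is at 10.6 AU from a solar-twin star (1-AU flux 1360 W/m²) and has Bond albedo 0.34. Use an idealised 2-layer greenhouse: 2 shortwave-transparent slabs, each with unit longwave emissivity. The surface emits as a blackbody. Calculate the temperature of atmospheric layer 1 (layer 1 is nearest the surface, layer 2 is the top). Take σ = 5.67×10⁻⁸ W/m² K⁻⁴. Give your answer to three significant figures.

Irradiance scales as 1/d², so S = 1360 W/m² × (1/10.6)² = 12.10 W/m².
Top-of-atmosphere balance: σT_e⁴ = S(1−α)/4 = 1.997 W/m² → T_e = 77.04 K.
Each opaque layer satisfies 2T_j⁴ = T_{j−1}⁴ + T_{j+1}⁴, giving T_k⁴ = (N+1−k)T_e⁴.
With k = 1: T_1 = (2+1−1)^¼·77.04 K = 91.61 K.

91.6 K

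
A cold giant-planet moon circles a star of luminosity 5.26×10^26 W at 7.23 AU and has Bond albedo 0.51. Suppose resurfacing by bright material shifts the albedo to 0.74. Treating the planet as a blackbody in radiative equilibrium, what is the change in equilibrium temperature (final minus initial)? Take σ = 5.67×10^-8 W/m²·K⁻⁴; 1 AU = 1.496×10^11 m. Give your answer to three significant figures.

-13.7 kelvin

Orbital distance: d = 7.23 AU = 1.082×10^12 m.
Flux at the orbit: S = L/(4πd²) = 5.26×10^26/(4π·(1.08×10^12)²) = 35.78 W/m².
Initial: T₁ = [S(1−0.51)/(4σ)]^(1/4) = 93.77 K.
Final:   T₂ = [S(1−0.74)/(4σ)]^(1/4) = 80.03 K.
Change: 80.03 − 93.77 = -13.74 K.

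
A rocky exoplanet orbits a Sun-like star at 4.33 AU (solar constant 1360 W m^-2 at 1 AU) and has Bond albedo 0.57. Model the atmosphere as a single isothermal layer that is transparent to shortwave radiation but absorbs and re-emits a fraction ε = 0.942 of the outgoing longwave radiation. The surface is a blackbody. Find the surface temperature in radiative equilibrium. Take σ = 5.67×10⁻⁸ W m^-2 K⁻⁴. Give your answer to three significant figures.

Irradiance scales as 1/d², so S = 1360 W m^-2 × (1/4.33)² = 72.54 W m^-2.
At the top of the atmosphere, σT_e⁴ = S(1−α)/4 = 7.798 W m^-2, giving T_e = 108.3 K.
For a single slab of emissivity ε, T_s⁴ = 2T_e⁴/(2−ε); thus T_s = 108.3·(1.89)^(1/4) = 127.0 K.

127 K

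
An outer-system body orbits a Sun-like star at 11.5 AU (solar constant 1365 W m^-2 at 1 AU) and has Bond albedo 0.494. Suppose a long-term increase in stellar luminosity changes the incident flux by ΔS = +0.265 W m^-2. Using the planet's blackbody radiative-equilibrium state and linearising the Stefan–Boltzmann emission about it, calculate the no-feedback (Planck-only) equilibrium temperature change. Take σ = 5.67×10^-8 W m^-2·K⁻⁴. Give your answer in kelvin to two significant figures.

By the inverse-square law, S = 1365/11.5² = 10.32 W m^-2.
Reference equilibrium: T_e = [S(1−α)/(4σ)]^(1/4) = 69.27 K.
ΔF = Δ[S(1−α)]/4 = (1−0.494)·+0.265/4 = 0.03352 W m^-2.
Linearising σT⁴ gives d(σT⁴)/dT = 4σT_e³ = 0.07539 W m^-2 per K.
ΔT₀ = ΔF/λ_P = 0.03352/0.07539 = 0.445 K.

0.44 K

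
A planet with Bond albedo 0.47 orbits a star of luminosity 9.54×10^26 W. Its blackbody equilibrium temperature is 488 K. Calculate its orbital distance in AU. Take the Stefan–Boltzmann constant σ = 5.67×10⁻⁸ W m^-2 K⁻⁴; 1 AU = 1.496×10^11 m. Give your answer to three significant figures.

0.374 AU

Energy balance gives S = 4σT⁴/(1−α) = 24270 W m^-2.
Then d = [L/(4πS)]^(1/2) = 5.593×10^10 m, i.e. 0.3739 AU.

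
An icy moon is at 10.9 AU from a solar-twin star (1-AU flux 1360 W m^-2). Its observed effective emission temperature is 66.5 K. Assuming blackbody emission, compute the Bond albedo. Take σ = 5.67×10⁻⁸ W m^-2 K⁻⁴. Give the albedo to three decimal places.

Irradiance scales as 1/d², so S = 1360 W m^-2 × (1/10.9)² = 11.45 W m^-2.
Energy balance: S(1−α)/4 = σT⁴, so 1−α = 4σT⁴/S.
σT⁴ = 1.109 W m^-2, so 4σT⁴ = 4.435 W m^-2.
1−α = 4.435/11.45 = 0.3875, so α = 0.6125.

0.613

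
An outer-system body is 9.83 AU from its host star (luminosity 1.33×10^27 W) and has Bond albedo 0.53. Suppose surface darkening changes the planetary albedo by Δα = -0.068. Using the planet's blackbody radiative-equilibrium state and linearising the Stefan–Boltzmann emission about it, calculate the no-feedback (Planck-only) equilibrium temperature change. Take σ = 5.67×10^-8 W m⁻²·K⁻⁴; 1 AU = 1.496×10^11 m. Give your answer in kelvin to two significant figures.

3.6 K

d = 9.83 × 1.496×10^11 m = 1.471×10^12 m.
Flux at the orbit: S = L/(4πd²) = 1.33×10^27/(4π·(1.47×10^12)²) = 48.94 W m⁻².
Reference equilibrium: T_e = [S(1−α)/(4σ)]^(1/4) = 100.4 K.
The change in absorbed flux is Δ[S(1−α)/4] = −SΔα/4 = 0.8320 W m⁻².
Linearising σT⁴ gives d(σT⁴)/dT = 4σT_e³ = 0.2292 W m⁻² per K.
So ΔT₀ = 0.8320/0.2292 = 3.63 K.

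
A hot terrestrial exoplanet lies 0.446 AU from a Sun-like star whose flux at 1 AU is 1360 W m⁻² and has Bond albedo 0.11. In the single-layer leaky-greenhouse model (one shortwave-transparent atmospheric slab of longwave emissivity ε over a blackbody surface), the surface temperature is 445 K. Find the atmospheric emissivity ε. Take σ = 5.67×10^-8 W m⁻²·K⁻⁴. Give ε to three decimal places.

0.632

Flux at the orbit: S = 1360/(0.446)² = 6837 W m⁻².
Effective temperature: T_e = [S(1−α)/(4σ)]^(1/4) = 404.7 K.
Since (2−ε)/2 = (T_e/T_s)⁴ = 0.6842, ε = 0.6316.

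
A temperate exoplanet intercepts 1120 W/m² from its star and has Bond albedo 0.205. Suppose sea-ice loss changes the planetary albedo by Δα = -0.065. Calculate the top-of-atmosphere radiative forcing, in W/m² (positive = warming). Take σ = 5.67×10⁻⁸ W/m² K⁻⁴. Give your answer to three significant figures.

18.2 W/m²

ΔF = −(S/4)Δα = −(1120/4)×(-0.065) = 18.20 W/m².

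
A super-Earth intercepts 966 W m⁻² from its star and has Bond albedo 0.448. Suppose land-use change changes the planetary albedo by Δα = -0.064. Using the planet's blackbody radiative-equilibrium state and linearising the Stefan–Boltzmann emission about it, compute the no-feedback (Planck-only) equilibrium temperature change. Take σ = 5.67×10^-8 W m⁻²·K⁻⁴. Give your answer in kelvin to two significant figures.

6.4 K

The baseline emission temperature is T_e = 220.2 K.
TOA radiative forcing: ΔF = −S·Δα/4 = −966.0·(-0.064)/4 = 15.46 W m⁻².
Planck response: λ_P = 4σT_e³ = 4·5.67×10⁻⁸·(220.2)³ = 2.422 W m⁻²/K.
So ΔT₀ = 15.46/2.422 = 6.38 K.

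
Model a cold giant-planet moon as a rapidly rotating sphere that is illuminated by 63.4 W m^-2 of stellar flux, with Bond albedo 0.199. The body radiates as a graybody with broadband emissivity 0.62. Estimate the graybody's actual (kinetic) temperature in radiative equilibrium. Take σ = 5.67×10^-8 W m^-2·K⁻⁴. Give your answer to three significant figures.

Absorbed flux (global mean): S(1−α)/4 = 63.40·0.801/4 = 12.70 W m^-2.
Radiative balance εσT⁴ = 12.70 gives T = [12.70/(0.62·σ)]^(1/4) = 137.9 K.

138 K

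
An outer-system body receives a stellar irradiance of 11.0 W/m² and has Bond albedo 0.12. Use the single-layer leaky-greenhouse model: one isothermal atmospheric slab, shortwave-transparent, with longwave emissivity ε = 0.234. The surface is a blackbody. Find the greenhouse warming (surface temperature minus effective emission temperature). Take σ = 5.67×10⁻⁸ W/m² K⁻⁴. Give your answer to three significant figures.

The planet radiates to space at T_e = [S(1−α)/(4σ)]^(1/4) = 80.83 K.
The surface balance (absorbed SW + ε·downward IR = σT_s⁴) with T_a⁴ = T_s⁴/2 reduces to T_s = T_e·[2/(2−ε)]^¼ = 83.38 K.
The atmosphere warms the surface by 2.554 K.

2.55 K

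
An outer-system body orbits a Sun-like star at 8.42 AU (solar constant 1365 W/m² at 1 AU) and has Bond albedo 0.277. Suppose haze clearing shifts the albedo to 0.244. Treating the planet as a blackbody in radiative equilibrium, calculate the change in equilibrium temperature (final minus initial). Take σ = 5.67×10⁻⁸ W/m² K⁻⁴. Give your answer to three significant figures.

0.993 K

By the inverse-square law, S = 1365/8.42² = 19.25 W/m².
Before: T₁ = [19.25·0.723/(4σ)]^(1/4) = 88.51 K.
After:  T₂ = [19.25·0.756/(4σ)]^(1/4) = 89.50 K.
Change: 89.50 − 88.51 = 0.9931 K.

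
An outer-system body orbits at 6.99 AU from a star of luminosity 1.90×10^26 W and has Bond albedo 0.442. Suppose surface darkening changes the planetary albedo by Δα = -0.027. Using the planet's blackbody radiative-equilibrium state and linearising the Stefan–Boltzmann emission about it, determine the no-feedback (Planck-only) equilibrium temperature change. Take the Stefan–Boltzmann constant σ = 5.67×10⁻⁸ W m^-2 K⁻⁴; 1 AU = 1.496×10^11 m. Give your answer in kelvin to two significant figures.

0.92 K

Orbital distance: d = 6.99 AU = 1.046×10^12 m.
S = L/(4πd²) = 13.83 W m^-2.
Unperturbed T_e = [13.83·(1−0.442)/(4σ)]^¼ = 76.37 K.
ΔF = −(S/4)Δα = −(13.83/4)×(-0.027) = 0.09333 W m^-2.
Planck response: λ_P = 4σT_e³ = 4·5.67×10⁻⁸·(76.37)³ = 0.1010 W m^-2/K.
So ΔT₀ = 0.09333/0.1010 = 0.924 K.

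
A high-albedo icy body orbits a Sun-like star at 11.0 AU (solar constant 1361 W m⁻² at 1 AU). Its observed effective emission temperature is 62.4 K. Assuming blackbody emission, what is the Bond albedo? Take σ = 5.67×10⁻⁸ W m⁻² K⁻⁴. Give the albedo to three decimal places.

0.694

Flux at the orbit: S = 1361/(11.0)² = 11.25 W m⁻².
Energy balance: S(1−α)/4 = σT⁴, so 1−α = 4σT⁴/S.
σT⁴ = 0.8596 W m⁻², so 4σT⁴ = 3.439 W m⁻².
1−α = 3.439/11.25 = 0.3057, so α = 0.6943.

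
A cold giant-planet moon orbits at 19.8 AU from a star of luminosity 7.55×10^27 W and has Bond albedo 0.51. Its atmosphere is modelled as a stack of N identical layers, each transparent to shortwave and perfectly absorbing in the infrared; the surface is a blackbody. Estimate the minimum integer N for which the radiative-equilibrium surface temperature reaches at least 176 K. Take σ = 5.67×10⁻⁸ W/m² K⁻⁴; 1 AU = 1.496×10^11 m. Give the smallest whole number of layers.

Orbital distance: d = 19.8 AU = 2.962×10^12 m.
Flux at the orbit: S = L/(4πd²) = 7.55×10^27/(4π·(2.96×10^12)²) = 68.48 W/m².
Top-of-atmosphere balance: σT_e⁴ = S(1−α)/4 = 8.388 W/m² → T_e = 110.3 K.
Since T_s⁴ = (N+1)T_e⁴, we need N ≥ (T_s/T_e)⁴ − 1 = 5.486.
The minimum whole number is N = 6.

6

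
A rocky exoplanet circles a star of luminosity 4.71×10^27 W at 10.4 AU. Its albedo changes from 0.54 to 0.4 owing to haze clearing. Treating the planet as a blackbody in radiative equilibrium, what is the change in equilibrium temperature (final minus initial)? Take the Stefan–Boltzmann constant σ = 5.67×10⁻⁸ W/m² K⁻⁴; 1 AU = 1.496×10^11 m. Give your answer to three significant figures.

9.14 kelvin

d = 10.4 × 1.496×10^11 m = 1.556×10^12 m.
Flux at the orbit: S = L/(4πd²) = 4.71×10^27/(4π·(1.56×10^12)²) = 154.8 W/m².
Before: T₁ = [154.8·0.46/(4σ)]^(1/4) = 133.1 K.
With α = 0.4, T₂ = 142.3 K.
Change: 142.3 − 133.1 = 9.143 K.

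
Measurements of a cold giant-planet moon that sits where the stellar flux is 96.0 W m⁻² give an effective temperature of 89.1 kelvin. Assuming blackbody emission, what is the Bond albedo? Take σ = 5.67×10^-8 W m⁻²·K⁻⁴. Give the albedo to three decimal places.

Energy balance: S(1−α)/4 = σT⁴, so 1−α = 4σT⁴/S.
4σT⁴ = 4·5.67×10⁻⁸·(89.1)⁴ = 14.29 W m⁻².
Hence α = 1 − 14.29/96.00 = 0.8511.

0.851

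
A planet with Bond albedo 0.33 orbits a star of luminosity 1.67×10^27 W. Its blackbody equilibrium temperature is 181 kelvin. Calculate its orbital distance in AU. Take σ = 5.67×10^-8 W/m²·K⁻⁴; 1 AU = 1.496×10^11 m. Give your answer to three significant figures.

Energy balance gives S = 4σT⁴/(1−α) = 363.3 W/m².
Then d = [L/(4πS)]^(1/2) = 6.048×10^11 m, i.e. 4.043 AU.

4.04 AU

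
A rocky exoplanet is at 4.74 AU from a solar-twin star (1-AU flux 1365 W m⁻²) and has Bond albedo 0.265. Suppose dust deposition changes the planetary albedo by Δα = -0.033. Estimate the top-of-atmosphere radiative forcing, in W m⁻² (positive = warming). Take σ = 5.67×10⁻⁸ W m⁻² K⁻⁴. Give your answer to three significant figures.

Irradiance scales as 1/d², so S = 1365 W m⁻² × (1/4.74)² = 60.75 W m⁻².
ΔF = −(S/4)Δα = −(60.75/4)×(-0.033) = 0.5012 W m⁻².

0.501 W m⁻²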